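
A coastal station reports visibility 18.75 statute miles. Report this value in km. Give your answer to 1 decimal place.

30.2 km

1 SM = 1.60934 km, so 18.75 × 1.60934 = 30.2 km.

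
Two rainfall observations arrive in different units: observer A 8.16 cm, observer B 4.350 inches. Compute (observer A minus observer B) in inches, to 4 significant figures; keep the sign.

-1.137 in

observer A: 8.16 cm = 3.21260 in.
Difference: 3.21260 − 4.35000 = -1.137 in.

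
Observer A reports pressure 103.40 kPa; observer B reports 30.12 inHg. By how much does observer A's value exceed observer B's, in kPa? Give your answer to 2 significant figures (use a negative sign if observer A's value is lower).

1.4 kPa

observer B: 30.12 inHg = 101.998 kPa.
Difference: 103.400 − 101.998 = 1.4 kPa.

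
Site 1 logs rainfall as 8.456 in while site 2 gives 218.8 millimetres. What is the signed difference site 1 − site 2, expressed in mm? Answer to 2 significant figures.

-4.0 mm

site 1: 8.456 in = 214.782 mm.
Difference: 214.782 − 218.800 = -4.0 mm.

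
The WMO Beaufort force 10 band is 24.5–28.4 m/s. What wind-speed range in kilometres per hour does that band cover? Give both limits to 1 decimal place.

88.2 to 102.2 km/h

24.5–28.4 m/s × 3.6 = 88.2–102.2 km/h.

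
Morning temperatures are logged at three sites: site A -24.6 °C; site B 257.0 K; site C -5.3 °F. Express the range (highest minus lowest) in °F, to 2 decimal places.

15.21 °F

site B: 257.0 K = -16.150 °C.
site C: -5.3 °F = -20.722 °C.
Spread: (-16.150) − (-24.600) = 8.450 °C = 15.21 °F.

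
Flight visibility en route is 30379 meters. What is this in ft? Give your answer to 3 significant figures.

1 m = 3.28084 ft, so 30379 × 3.28084 = 99700 ft.

99700 ft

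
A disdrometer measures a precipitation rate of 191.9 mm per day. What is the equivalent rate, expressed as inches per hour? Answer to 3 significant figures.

0.315 in/hour

191.9 mm/day × 0.0393701 in/mm × 0.0416667 day/hour = 0.315 in/hour.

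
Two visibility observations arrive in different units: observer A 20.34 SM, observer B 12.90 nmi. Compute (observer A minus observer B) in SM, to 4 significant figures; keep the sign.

observer B: 12.90 nmi = 14.84505 SM.
Difference: 20.34000 − 14.84505 = 5.495 SM.

5.495 SM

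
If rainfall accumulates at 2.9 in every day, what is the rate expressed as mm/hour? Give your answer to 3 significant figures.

2.9 in/day × 25.4 mm/in × 0.0416667 day/hour = 3.07 mm/hour.

3.07 mm/hour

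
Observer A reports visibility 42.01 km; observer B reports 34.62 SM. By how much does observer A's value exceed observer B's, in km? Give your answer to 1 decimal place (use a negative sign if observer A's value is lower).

observer B: 34.62 SM = 55.715 km.
Difference: 42.010 − 55.715 = -13.7 km.

-13.7 km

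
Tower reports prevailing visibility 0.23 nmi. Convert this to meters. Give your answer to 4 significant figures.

1 nmi = 1852 m, so 0.23 × 1852 = 426.0 m.

426.0 m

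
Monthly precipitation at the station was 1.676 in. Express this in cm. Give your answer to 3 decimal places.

1 in = 2.54 cm, so 1.676 × 2.54 = 4.257 cm.

4.257 cm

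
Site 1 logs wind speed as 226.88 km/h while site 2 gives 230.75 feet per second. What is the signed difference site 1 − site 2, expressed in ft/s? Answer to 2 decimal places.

-23.98 ft/s

site 1: 226.88 km/h = 206.7658 ft/s.
Difference: 206.7658 − 230.7500 = -23.98 ft/s.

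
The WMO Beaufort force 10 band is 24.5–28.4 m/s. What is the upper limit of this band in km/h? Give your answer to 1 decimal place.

102.2 km/h

24.5–28.4 m/s × 3.6 = 88.2–102.2 km/h.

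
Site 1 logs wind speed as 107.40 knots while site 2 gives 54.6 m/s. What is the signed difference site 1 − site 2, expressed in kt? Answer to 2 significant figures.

1.3 kt

site 2: 54.6 m/s = 106.134 kt.
Difference: 107.400 − 106.134 = 1.3 kt.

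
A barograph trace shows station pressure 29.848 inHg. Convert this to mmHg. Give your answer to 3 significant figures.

1 inHg = 25.4 mmHg, so 29.848 × 25.4 = 758 mmHg.

758 mmHg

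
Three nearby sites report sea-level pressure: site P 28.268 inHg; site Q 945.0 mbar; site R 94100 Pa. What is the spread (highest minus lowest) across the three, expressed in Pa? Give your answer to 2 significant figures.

1600 Pa

site P: 28.268 inHg = 95726.44 Pa.
site Q: 945.0 mb = 94500.00 Pa.
Spread: 95726.44 − 94100.00 = 1600 Pa.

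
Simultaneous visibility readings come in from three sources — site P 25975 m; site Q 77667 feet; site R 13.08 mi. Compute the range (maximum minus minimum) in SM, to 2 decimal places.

3.06 SM

site P: 25975 m = 16.1401 SM.
site Q: 77667 ft = 14.7097 SM.
Spread: 16.1401 − 13.0800 = 3.06 SM.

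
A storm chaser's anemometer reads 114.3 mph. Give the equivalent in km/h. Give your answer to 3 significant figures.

184 km/h

1 mph = 1.60934 km/h, so 114.3 × 1.60934 = 184 km/h.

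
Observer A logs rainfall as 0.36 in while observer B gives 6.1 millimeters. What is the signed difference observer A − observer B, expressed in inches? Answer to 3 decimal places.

0.120 in

observer B: 6.1 mm = 0.24016 in.
Difference: 0.36000 − 0.24016 = 0.120 in.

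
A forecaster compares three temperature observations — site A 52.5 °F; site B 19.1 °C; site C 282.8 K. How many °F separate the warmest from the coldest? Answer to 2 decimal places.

17.01 °F

site A: 52.5 °F = 11.389 °C.
site C: 282.8 K = 9.650 °C.
Spread: 19.100 − 9.650 = 9.450 °C = 17.01 °F.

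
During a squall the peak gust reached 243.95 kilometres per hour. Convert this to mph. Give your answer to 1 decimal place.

1 km/h = 0.621371 mph, so 243.95 × 0.621371 = 151.6 mph.

151.6 mph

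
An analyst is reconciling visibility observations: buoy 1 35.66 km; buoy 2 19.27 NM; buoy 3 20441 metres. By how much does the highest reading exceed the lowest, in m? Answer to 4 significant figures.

15250 m

buoy 1: 35.66 km = 35660.00 m.
buoy 2: 19.27 nmi = 35688.04 m.
Spread: 35688.04 − 20441.00 = 15250 m.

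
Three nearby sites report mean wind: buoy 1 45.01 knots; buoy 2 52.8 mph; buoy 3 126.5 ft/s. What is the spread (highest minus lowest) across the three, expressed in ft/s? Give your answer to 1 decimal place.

buoy 1: 45.01 kt = 75.968 ft/s.
buoy 2: 52.8 mph = 77.440 ft/s.
Spread: 126.500 − 75.968 = 50.5 ft/s.

50.5 ft/s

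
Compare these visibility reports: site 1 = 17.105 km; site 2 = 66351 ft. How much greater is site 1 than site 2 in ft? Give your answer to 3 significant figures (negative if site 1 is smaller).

-10200 ft

site 1: 17.105 km = 56118.77 ft.
Difference: 56118.77 − 66351.00 = -10200 ft.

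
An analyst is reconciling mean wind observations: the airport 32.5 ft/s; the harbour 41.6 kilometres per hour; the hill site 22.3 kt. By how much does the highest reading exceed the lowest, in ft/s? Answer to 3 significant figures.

5.41 ft/s

the harbour: 41.6 km/h = 37.9119 ft/s.
the hill site: 22.3 kt = 37.6382 ft/s.
Spread: 37.9119 − 32.5000 = 5.41 ft/s.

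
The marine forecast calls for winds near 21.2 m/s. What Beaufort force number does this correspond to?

21.2 m/s lies in the Beaufort 9 band (strong gale, 20.8–24.4 m/s).

Beaufort force 9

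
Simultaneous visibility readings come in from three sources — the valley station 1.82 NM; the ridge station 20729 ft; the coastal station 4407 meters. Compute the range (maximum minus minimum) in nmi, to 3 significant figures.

1.59 nmi

the ridge station: 20729 ft = 3.4116 nmi.
the coastal station: 4407 m = 2.3796 nmi.
Spread: 3.4116 − 1.8200 = 1.59 nmi.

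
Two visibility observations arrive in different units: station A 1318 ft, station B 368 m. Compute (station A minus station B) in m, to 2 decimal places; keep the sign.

station A: 1318 ft = 401.7264 m.
Difference: 401.7264 − 368.0000 = 33.73 m.

33.73 m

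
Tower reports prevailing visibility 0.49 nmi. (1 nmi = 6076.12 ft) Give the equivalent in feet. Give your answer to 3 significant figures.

1 nmi = 6076.12 ft, so 0.49 × 6076.12 = 2980 ft.

2980 ft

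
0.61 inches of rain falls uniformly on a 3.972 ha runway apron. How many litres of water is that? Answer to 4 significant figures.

615400 litres

Depth: 0.61 in × 25.4 = 15.494 mm.
Area: 3.972 ha = 39720 m².
1 mm over 1 m² is 1 L, so volume = 15.494 × 39720 = 615421.68 L ≈ 615400 L.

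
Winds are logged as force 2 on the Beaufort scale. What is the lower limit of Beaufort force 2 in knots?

Beaufort 2 (light breeze) spans 4–6 knots.

4 kt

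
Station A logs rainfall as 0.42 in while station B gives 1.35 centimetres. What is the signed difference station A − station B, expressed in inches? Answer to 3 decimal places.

station B: 1.35 cm = 0.531496 in.
Difference: 0.420000 − 0.531496 = -0.111 in.

-0.111 in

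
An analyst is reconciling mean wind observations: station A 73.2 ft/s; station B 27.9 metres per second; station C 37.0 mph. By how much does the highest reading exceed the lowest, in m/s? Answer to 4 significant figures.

station A: 73.2 ft/s = 22.3114 m/s.
station C: 37.0 mph = 16.5405 m/s.
Spread: 27.9000 − 16.5405 = 11.36 m/s.

11.36 m/s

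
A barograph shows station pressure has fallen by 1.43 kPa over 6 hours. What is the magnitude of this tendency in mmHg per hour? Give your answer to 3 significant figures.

1.43 kPa / 6 h × 7.50062 mmHg/kPa = 1.79 mmHg/h.

1.79 mmHg per hour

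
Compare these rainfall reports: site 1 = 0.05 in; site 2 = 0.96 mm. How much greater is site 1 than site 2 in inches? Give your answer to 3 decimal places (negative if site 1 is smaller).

site 2: 0.96 mm = 0.03780 in.
Difference: 0.05000 − 0.03780 = 0.012 in.

0.012 in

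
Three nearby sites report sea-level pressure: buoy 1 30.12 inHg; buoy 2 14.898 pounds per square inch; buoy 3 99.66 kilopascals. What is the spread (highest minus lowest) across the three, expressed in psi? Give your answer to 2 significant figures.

buoy 1: 30.12 inHg = 14.7936 psi.
buoy 3: 99.66 kPa = 14.4545 psi.
Spread: 14.8980 − 14.4545 = 0.44 psi.

0.44 psi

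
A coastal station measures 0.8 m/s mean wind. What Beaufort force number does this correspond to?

Beaufort force 1

0.8 m/s lies in the Beaufort 1 band (light air, 0.3–1.5 m/s).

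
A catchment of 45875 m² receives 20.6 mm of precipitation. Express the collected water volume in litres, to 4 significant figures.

945000 litres

1 mm over 1 m² is 1 L, so volume = 20.6 × 45875 = 945025 L ≈ 945000 L.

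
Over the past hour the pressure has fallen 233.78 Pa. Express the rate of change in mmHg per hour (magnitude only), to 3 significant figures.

1.75 mmHg per hour

233.78 Pa / 1 h × 0.00750062 mmHg/Pa = 1.75 mmHg/h.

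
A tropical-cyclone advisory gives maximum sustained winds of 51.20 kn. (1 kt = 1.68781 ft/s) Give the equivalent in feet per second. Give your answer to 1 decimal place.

1 kt = 1.68781 ft/s, so 51.20 × 1.68781 = 86.4 ft/s.

86.4 ft/s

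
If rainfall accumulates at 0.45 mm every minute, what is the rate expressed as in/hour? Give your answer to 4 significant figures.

1.063 in/hour

0.45 mm/minute × 0.0393701 in/mm × 60 minute/hour = 1.063 in/hour.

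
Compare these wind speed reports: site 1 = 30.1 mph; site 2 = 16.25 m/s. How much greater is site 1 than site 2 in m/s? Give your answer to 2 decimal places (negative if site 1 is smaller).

-2.79 m/s

site 1: 30.1 mph = 13.4559 m/s.
Difference: 13.4559 − 16.2500 = -2.79 m/s.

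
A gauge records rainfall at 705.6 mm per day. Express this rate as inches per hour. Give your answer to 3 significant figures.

705.6 mm/day × 0.0393701 in/mm × 0.0416667 day/hour = 1.16 in/hour.

1.16 in/hour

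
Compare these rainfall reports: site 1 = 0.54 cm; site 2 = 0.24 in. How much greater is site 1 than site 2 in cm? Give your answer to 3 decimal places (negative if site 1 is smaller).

site 2: 0.24 in = 0.60960 cm.
Difference: 0.54000 − 0.60960 = -0.070 cm.

-0.070 cm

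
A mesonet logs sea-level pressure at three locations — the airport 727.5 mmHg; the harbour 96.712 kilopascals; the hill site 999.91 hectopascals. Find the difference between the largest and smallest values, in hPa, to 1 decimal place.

32.8 hPa

the airport: 727.5 mmHg = 969.920 hPa.
the harbour: 96.712 kPa = 967.120 hPa.
Spread: 999.910 − 967.120 = 32.8 hPa.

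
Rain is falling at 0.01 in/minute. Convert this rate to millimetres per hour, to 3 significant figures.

15.2 mm/hour

0.01 in/minute × 25.4 mm/in × 60 minute/hour = 15.2 mm/hour.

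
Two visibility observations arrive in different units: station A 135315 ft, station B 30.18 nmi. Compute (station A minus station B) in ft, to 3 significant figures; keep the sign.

station B: 30.18 nmi = 183377.17 ft.
Difference: 135315.00 − 183377.17 = -48100 ft.

-48100 ft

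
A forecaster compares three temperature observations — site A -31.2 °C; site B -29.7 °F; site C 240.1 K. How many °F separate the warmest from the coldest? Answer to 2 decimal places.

5.54 °F

site B: -29.7 °F = -34.278 °C.
site C: 240.1 K = -33.050 °C.
Spread: (-31.200) − (-34.278) = 3.078 °C = 5.54 °F.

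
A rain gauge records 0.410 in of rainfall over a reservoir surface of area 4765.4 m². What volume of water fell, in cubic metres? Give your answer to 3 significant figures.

49.6 cubic metres

Depth: 0.410 in × 25.4 = 10.414 mm.
1 mm over 1 m² is 1 L, so volume = 10.414 × 4765.4 = 49626.876 L = 49.6 m³.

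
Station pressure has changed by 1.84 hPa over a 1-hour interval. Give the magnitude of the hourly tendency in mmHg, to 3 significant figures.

1.84 hPa / 1 h × 0.750062 mmHg/hPa = 1.38 mmHg/h.

1.38 mmHg per hour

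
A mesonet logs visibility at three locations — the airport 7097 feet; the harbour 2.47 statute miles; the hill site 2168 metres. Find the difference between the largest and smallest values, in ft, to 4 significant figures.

5945 ft

the harbour: 2.47 SM = 13041.60 ft.
the hill site: 2168 m = 7112.86 ft.
Spread: 13041.60 − 7097.00 = 5945 ft.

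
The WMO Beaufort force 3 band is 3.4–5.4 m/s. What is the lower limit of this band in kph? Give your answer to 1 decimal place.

3.4–5.4 m/s × 3.6 = 12.2–19.4 km/h.

12.2 km/h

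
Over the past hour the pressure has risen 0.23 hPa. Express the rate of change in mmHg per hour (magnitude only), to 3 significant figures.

0.173 mmHg per hour

0.23 hPa / 1 h × 0.750062 mmHg/hPa = 0.173 mmHg/h.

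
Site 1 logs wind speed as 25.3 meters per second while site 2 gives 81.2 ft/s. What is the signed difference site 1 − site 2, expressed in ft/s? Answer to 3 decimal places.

site 1: 25.3 m/s = 83.00525 ft/s.
Difference: 83.00525 − 81.20000 = 1.805 ft/s.

1.805 ft/s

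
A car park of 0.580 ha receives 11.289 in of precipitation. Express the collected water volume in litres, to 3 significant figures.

Depth: 11.289 in × 25.4 = 286.7406 mm.
Area: 0.580 ha = 5800 m².
1 mm over 1 m² is 1 L, so volume = 286.7406 × 5800 = 1663095.5 L ≈ 1660000 L.

1660000 litres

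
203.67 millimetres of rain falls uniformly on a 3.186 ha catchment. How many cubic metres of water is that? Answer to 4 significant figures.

Area: 3.186 ha = 31860 m².
1 mm over 1 m² is 1 L, so volume = 203.67 × 31860 = 6488926.2 L = 6489 m³.

6489 cubic metres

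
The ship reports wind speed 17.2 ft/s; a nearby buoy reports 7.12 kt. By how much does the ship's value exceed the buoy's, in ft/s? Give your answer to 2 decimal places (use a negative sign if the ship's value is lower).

5.18 ft/s

the buoy: 7.12 kt = 12.0172 ft/s.
Difference: 17.2000 − 12.0172 = 5.18 ft/s.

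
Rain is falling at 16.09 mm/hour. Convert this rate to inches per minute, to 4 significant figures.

16.09 mm/hour × 0.0393701 in/mm × 0.0166667 hour/minute = 0.01056 in/minute.

0.01056 in/minute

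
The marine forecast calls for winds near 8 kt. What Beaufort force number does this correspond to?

Beaufort force 3

8 kt lies in the Beaufort 3 band (gentle breeze, 7–10 kt).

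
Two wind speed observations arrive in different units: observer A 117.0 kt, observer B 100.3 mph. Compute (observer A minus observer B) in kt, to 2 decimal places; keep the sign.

29.84 kt

observer B: 100.3 mph = 87.1583 kt.
Difference: 117.0000 − 87.1583 = 29.84 kt.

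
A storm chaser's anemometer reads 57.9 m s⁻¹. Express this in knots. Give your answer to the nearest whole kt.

113 kt

1 m/s = 1.94384 kt, so 57.9 × 1.94384 = 113 kt.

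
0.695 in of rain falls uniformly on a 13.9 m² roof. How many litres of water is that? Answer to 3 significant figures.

245 litres

Depth: 0.695 in × 25.4 = 17.653 mm.
1 mm over 1 m² is 1 L, so volume = 17.653 × 13.9 = 245.3767 L ≈ 245 L.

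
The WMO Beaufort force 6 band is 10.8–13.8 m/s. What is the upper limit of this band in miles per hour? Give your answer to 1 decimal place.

30.9 mph

10.8–13.8 m/s × 2.237 = 24.2–30.9 mph.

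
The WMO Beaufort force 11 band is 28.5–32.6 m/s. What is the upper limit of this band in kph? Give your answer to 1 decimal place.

28.5–32.6 m/s × 3.6 = 102.6–117.4 km/h.

117.4 km/h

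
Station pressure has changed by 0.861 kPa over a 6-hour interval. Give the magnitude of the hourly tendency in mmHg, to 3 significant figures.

0.861 kPa / 6 h × 7.50062 mmHg/kPa = 1.08 mmHg/h.

1.08 mmHg per hour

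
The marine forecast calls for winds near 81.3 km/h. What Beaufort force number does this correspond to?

Beaufort force 9

81.3 km/h = 22.6 m/s, which is Beaufort 9 (strong gale, 20.8–24.4 m/s).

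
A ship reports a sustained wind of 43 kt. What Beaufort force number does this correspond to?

43 kt lies in the Beaufort 9 band (strong gale, 41–47 kt).

Beaufort force 9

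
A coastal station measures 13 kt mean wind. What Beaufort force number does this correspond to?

Beaufort force 4

13 kt lies in the Beaufort 4 band (moderate breeze, 11–16 kt).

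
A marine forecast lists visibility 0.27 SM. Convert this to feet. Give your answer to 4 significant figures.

1426 ft

1 SM = 5280 ft, so 0.27 × 5280 = 1426 ft.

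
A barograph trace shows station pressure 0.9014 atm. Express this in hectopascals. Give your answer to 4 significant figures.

913.3 hPa

1 atm = 1013.25 hPa, so 0.9014 × 1013.25 = 913.3 hPa.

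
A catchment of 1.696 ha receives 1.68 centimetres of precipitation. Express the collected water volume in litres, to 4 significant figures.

284900 litres

Depth: 1.68 cm × 10 = 16.8 mm.
Area: 1.696 ha = 16960 m².
1 mm over 1 m² is 1 L, so volume = 16.8 × 16960 = 284928 L ≈ 284900 L.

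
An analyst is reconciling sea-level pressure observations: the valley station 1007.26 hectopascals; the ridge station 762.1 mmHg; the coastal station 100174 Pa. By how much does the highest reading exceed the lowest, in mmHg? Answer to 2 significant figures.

11 mmHg

the valley station: 1007.26 hPa = 755.51 mmHg.
the coastal station: 100174 Pa = 751.37 mmHg.
Spread: 762.10 − 751.37 = 11 mmHg.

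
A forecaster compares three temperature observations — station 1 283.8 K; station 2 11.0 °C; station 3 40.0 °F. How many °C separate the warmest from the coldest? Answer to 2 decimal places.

station 1: 283.8 K = 10.650 °C.
station 3: 40.0 °F = 4.444 °C.
Spread: 11.000 − 4.444 = 6.556 °C.

6.56 °C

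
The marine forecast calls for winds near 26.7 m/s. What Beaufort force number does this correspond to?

Beaufort force 10

26.7 m/s lies in the Beaufort 10 band (storm, 24.5–28.4 m/s).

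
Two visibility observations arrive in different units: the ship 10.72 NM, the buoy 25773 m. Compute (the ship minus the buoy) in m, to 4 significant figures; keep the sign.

the ship: 10.72 nmi = 19853.44 m.
Difference: 19853.44 − 25773.00 = -5920 m.

-5920 m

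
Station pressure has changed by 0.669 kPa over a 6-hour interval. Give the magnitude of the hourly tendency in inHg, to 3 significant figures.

0.0329 inHg per hour

0.669 kPa / 6 h × 0.2953 inHg/kPa = 0.0329 inHg/h.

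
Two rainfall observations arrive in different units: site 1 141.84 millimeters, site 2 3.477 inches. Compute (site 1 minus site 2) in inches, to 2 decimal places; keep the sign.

site 1: 141.84 mm = 5.5843 in.
Difference: 5.5843 − 3.4770 = 2.11 in.

2.11 in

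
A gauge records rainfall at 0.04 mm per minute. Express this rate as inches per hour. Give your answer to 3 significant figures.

0.04 mm/minute × 0.0393701 in/mm × 60 minute/hour = 0.0945 in/hour.

0.0945 in/hour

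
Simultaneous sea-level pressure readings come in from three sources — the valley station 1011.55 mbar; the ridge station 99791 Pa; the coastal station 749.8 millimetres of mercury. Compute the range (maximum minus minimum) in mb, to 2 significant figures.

the ridge station: 99791 Pa = 997.91 mb.
the coastal station: 749.8 mmHg = 999.65 mb.
Spread: 1011.55 − 997.91 = 14 mb.

14 mb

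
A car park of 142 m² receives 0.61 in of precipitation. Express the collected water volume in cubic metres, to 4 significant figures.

Depth: 0.61 in × 25.4 = 15.494 mm.
1 mm over 1 m² is 1 L, so volume = 15.494 × 142 = 2200.148 L = 2.200 m³.

2.200 cubic metres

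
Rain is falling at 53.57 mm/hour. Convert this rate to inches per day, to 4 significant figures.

53.57 mm/hour × 0.0393701 in/mm × 24 hour/day = 50.62 in/day.

50.62 in/day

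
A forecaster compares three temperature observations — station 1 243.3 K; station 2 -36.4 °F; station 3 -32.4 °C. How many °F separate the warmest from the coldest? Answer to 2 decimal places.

14.67 °F

station 1: 243.3 K = -29.850 °C.
station 2: -36.4 °F = -38.000 °C.
Spread: (-29.850) − (-38.000) = 8.150 °C = 14.67 °F.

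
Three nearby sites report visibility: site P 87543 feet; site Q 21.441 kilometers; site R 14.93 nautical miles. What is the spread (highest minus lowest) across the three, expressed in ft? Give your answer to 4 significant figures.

site Q: 21.441 km = 70344.49 ft.
site R: 14.93 nmi = 90716.40 ft.
Spread: 90716.40 − 70344.49 = 20370 ft.

20370 ft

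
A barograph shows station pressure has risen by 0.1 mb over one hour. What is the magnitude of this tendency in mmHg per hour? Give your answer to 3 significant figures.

0.1 mb / 1 h × 0.750062 mmHg/mb = 0.0750 mmHg/h.

0.0750 mmHg per hour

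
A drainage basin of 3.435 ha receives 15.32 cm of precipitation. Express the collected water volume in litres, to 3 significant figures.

5260000 litres

Depth: 15.32 cm × 10 = 153.2 mm.
Area: 3.435 ha = 34350 m².
1 mm over 1 m² is 1 L, so volume = 153.2 × 34350 = 5262420 L ≈ 5260000 L.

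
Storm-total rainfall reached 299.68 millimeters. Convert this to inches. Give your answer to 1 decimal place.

11.8 in

1 mm = 0.0393701 in, so 299.68 × 0.0393701 = 11.8 in.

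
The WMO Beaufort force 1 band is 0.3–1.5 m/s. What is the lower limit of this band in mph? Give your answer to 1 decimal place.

0.3–1.5 m/s × 2.237 = 0.7–3.4 mph.

0.7 mph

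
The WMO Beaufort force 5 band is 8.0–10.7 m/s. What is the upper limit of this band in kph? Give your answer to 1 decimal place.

38.5 km/h

8.0–10.7 m/s × 3.6 = 28.8–38.5 km/h.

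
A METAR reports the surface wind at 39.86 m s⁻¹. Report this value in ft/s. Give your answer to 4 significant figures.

130.8 ft/s

1 m/s = 3.28084 ft/s, so 39.86 × 3.28084 = 130.8 ft/s.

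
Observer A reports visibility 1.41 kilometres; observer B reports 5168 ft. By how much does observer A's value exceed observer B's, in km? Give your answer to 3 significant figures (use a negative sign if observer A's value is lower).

-0.165 km

observer B: 5168 ft = 1.57521 km.
Difference: 1.41000 − 1.57521 = -0.165 km.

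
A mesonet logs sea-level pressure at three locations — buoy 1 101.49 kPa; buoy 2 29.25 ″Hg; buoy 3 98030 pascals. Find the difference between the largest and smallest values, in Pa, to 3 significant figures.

buoy 1: 101.49 kPa = 101490.00 Pa.
buoy 2: 29.25 inHg = 99051.88 Pa.
Spread: 101490.00 − 98030.00 = 3460 Pa.

3460 Pa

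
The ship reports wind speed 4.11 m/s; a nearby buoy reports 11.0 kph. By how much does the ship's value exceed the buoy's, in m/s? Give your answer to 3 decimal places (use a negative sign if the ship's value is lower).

the buoy: 11.0 km/h = 3.05556 m/s.
Difference: 4.11000 − 3.05556 = 1.054 m/s.

1.054 m/s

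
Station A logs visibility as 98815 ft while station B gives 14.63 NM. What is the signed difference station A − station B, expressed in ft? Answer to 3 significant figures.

station B: 14.63 nmi = 88893.57 ft.
Difference: 98815.00 − 88893.57 = 9920 ft.

9920 ft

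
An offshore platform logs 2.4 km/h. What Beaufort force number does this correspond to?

2.4 km/h = 0.7 m/s, which is Beaufort 1 (light air, 0.3–1.5 m/s).

Beaufort force 1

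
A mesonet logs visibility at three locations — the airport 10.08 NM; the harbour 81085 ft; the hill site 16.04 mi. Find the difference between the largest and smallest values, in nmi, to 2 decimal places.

3.86 nmi

the harbour: 81085 ft = 13.3449 nmi.
the hill site: 16.04 SM = 13.9384 nmi.
Spread: 13.9384 − 10.0800 = 3.86 nmi.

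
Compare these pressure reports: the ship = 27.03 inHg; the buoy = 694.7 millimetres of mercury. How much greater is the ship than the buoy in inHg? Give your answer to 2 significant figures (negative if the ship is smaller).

-0.32 inHg

the buoy: 694.7 mmHg = 27.3504 inHg.
Difference: 27.0300 − 27.3504 = -0.32 inHg.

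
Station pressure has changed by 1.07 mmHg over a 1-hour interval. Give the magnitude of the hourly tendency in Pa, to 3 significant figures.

143 Pa per hour

1.07 mmHg / 1 h × 133.322 Pa/mmHg = 143 Pa/h.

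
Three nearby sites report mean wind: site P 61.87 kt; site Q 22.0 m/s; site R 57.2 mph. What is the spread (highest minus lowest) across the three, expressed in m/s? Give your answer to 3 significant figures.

9.83 m/s

site P: 61.87 kt = 31.8287 m/s.
site R: 57.2 mph = 25.5707 m/s.
Spread: 31.8287 − 22.0000 = 9.83 m/s.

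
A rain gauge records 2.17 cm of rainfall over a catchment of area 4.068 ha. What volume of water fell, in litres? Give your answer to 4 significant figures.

882800 litres

Depth: 2.17 cm × 10 = 21.7 mm.
Area: 4.068 ha = 40680 m².
1 mm over 1 m² is 1 L, so volume = 21.7 × 40680 = 882756 L ≈ 882800 L.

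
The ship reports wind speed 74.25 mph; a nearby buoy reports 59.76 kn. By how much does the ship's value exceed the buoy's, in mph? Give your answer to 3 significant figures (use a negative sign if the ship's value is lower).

5.48 mph

the buoy: 59.76 kt = 68.7706 mph.
Difference: 74.2500 − 68.7706 = 5.48 mph.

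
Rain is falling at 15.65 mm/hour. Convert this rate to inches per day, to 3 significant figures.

14.8 in/day

15.65 mm/hour × 0.0393701 in/mm × 24 hour/day = 14.8 in/day.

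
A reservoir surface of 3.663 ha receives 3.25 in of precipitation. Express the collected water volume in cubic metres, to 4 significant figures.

Depth: 3.25 in × 25.4 = 82.55 mm.
Area: 3.663 ha = 36630 m².
1 mm over 1 m² is 1 L, so volume = 82.55 × 36630 = 3023806.5 L = 3024 m³.

3024 cubic metres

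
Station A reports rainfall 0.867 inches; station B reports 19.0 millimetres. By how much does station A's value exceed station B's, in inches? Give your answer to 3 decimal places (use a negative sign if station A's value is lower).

station B: 19.0 mm = 0.74803 in.
Difference: 0.86700 − 0.74803 = 0.119 in.

0.119 in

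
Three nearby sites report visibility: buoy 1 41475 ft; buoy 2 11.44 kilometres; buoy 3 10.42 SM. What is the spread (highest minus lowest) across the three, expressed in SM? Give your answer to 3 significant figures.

3.31 SM

buoy 1: 41475 ft = 7.8551 SM.
buoy 2: 11.44 km = 7.1085 SM.
Spread: 10.4200 − 7.1085 = 3.31 SM.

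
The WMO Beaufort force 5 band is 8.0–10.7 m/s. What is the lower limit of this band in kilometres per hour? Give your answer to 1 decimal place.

28.8 km/h

8.0–10.7 m/s × 3.6 = 28.8–38.5 km/h.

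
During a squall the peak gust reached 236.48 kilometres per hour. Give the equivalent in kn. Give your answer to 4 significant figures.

127.7 kt

1 km/h = 0.539957 kt, so 236.48 × 0.539957 = 127.7 kt.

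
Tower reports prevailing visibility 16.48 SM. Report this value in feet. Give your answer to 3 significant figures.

1 SM = 5280 ft, so 16.48 × 5280 = 87000 ft.

87000 ft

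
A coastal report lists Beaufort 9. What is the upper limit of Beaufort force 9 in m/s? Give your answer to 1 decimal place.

Beaufort 9 (strong gale) spans 20.8–24.4 m/s.

24.4 m/s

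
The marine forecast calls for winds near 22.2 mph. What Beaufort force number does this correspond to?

22.2 mph = 9.9 m/s, which is Beaufort 5 (fresh breeze, 8.0–10.7 m/s).

Beaufort force 5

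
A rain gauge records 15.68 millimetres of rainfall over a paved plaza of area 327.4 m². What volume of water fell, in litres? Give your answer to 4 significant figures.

5134 litres

1 mm over 1 m² is 1 L, so volume = 15.68 × 327.4 = 5133.632 L ≈ 5134 L.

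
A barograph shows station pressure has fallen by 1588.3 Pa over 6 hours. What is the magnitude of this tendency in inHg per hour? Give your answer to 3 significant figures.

0.0782 inHg per hour

1588.3 Pa / 6 h × 0.0002953 inHg/Pa = 0.0782 inHg/h.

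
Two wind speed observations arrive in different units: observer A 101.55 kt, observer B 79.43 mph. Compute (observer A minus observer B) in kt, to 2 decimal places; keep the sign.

32.53 kt

observer B: 79.43 mph = 69.0228 kt.
Difference: 101.5500 − 69.0228 = 32.53 kt.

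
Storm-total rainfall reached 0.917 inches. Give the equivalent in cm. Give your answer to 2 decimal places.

2.33 cm

1 in = 2.54 cm, so 0.917 × 2.54 = 2.33 cm.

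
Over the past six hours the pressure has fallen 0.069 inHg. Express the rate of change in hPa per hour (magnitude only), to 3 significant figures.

0.389 hPa per hour

0.069 inHg / 6 h × 33.8639 hPa/inHg = 0.389 hPa/h.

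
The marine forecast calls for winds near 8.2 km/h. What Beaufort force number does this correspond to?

Beaufort force 2

8.2 km/h = 2.3 m/s, which is Beaufort 2 (light breeze, 1.6–3.3 m/s).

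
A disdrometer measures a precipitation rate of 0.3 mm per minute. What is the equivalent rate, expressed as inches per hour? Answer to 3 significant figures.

0.709 in/hour

0.3 mm/minute × 0.0393701 in/mm × 60 minute/hour = 0.709 in/hour.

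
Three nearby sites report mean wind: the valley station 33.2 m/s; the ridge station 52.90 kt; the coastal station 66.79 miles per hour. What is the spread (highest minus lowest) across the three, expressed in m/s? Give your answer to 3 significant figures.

5.99 m/s

the ridge station: 52.90 kt = 27.2141 m/s.
the coastal station: 66.79 mph = 29.8578 m/s.
Spread: 33.2000 − 27.2141 = 5.99 m/s.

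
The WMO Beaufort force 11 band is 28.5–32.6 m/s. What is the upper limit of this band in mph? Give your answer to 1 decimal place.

72.9 mph

28.5–32.6 m/s × 2.237 = 63.8–72.9 mph.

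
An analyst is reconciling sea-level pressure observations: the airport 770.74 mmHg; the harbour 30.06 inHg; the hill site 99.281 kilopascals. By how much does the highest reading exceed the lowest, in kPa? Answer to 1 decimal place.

3.5 kPa

the airport: 770.74 mmHg = 102.757 kPa.
the harbour: 30.06 inHg = 101.795 kPa.
Spread: 102.757 − 99.281 = 3.5 kPa.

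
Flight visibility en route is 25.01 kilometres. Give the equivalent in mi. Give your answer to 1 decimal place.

1 km = 0.621371 SM, so 25.01 × 0.621371 = 15.5 SM.

15.5 SM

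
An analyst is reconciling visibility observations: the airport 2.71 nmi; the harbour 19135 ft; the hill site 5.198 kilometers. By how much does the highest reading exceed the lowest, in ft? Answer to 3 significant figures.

the airport: 2.71 nmi = 16466.27 ft.
the hill site: 5.198 km = 17053.81 ft.
Spread: 19135.00 − 16466.27 = 2670 ft.

2670 ft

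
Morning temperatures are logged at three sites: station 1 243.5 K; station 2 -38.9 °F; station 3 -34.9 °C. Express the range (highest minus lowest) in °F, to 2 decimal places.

station 1: 243.5 K = -29.650 °C.
station 2: -38.9 °F = -39.389 °C.
Spread: (-29.650) − (-39.389) = 9.739 °C = 17.53 °F.

17.53 °F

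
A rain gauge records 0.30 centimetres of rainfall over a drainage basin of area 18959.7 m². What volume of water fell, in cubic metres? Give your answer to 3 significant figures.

Depth: 0.30 cm × 10 = 3 mm.
1 mm over 1 m² is 1 L, so volume = 3 × 18959.7 = 56879.1 L = 56.9 m³.

56.9 cubic metres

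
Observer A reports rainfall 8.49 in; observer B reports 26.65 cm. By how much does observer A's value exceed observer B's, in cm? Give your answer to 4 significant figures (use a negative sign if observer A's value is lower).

observer A: 8.49 in = 21.56460 cm.
Difference: 21.56460 − 26.65000 = -5.085 cm.

-5.085 cm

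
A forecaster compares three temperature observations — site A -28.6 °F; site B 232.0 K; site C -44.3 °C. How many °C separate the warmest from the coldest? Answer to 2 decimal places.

10.63 °C

site A: -28.6 °F = -33.667 °C.
site B: 232.0 K = -41.150 °C.
Spread: (-33.667) − (-44.300) = 10.633 °C.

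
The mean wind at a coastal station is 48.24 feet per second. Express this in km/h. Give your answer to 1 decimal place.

1 ft/s = 1.09728 km/h, so 48.24 × 1.09728 = 52.9 km/h.

52.9 km/h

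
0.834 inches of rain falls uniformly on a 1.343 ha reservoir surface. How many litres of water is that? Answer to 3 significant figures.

Depth: 0.834 in × 25.4 = 21.1836 mm.
Area: 1.343 ha = 13430 m².
1 mm over 1 m² is 1 L, so volume = 21.1836 × 13430 = 284495.75 L ≈ 284000 L.

284000 litres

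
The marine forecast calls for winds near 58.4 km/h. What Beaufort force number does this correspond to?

Beaufort force 7

58.4 km/h = 16.2 m/s, which is Beaufort 7 (near gale, 13.9–17.1 m/s).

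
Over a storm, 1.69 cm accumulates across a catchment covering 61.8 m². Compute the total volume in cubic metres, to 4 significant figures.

Depth: 1.69 cm × 10 = 16.9 mm.
1 mm over 1 m² is 1 L, so volume = 16.9 × 61.8 = 1044.42 L = 1.044 m³.

1.044 cubic metres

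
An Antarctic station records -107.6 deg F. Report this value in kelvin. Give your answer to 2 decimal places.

First to °C: -77.56 °C.
Then to K: 195.59 K.

195.59 K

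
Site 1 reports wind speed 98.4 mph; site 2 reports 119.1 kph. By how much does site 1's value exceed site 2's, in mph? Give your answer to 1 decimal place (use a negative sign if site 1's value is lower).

site 2: 119.1 km/h = 74.005 mph.
Difference: 98.400 − 74.005 = 24.4 mph.

24.4 mph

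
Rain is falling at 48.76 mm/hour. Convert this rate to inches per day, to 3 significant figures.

46.1 in/day

48.76 mm/hour × 0.0393701 in/mm × 24 hour/day = 46.1 in/day.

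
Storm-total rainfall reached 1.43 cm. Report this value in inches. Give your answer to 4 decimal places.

0.5630 in

1 cm = 0.393701 in, so 1.43 × 0.393701 = 0.5630 in.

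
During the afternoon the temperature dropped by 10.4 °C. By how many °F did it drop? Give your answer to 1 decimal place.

18.7 °F

A change of 1 °C equals a change of 1.8 °F: Δ°F = 10.4 × 1.8 = 18.7 °F.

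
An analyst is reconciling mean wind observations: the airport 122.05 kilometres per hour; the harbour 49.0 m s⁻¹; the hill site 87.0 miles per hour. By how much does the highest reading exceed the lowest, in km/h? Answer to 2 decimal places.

the harbour: 49.0 m/s = 176.4000 km/h.
the hill site: 87.0 mph = 140.0129 km/h.
Spread: 176.4000 − 122.0500 = 54.35 km/h.

54.35 km/h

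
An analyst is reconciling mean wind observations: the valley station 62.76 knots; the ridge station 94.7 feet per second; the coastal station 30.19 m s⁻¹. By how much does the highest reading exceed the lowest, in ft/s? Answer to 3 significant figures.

11.2 ft/s

the valley station: 62.76 kt = 105.927 ft/s.
the coastal station: 30.19 m/s = 99.049 ft/s.
Spread: 105.927 − 94.700 = 11.2 ft/s.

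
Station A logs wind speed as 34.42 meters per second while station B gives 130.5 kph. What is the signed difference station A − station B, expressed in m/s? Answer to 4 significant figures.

-1.830 m/s

station B: 130.5 km/h = 36.25000 m/s.
Difference: 34.42000 − 36.25000 = -1.830 m/s.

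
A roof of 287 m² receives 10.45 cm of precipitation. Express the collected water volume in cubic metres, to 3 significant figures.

30.0 cubic metres

Depth: 10.45 cm × 10 = 104.5 mm.
1 mm over 1 m² is 1 L, so volume = 104.5 × 287 = 29991.5 L = 30.0 m³.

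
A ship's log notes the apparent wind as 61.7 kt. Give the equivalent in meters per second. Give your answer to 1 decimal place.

1 kt = 0.514444 m/s, so 61.7 × 0.514444 = 31.7 m/s.

31.7 m/s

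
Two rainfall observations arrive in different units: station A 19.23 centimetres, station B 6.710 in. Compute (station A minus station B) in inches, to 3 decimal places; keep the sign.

0.861 in

station A: 19.23 cm = 7.57087 in.
Difference: 7.57087 − 6.71000 = 0.861 in.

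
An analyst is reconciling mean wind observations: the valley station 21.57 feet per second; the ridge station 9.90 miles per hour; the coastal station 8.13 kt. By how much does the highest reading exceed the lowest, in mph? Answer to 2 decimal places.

5.35 mph

the valley station: 21.57 ft/s = 14.7068 mph.
the coastal station: 8.13 kt = 9.3558 mph.
Spread: 14.7068 − 9.3558 = 5.35 mph.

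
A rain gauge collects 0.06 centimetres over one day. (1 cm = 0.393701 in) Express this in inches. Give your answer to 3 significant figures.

1 cm = 0.393701 in, so 0.06 × 0.393701 = 0.0236 in.

0.0236 in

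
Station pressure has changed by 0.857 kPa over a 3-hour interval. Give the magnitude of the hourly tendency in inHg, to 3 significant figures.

0.857 kPa / 3 h × 0.2953 inHg/kPa = 0.0844 inHg/h.

0.0844 inHg per hour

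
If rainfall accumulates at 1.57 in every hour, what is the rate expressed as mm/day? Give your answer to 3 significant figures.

1.57 in/hour × 25.4 mm/in × 24 hour/day = 957 mm/day.

957 mm/day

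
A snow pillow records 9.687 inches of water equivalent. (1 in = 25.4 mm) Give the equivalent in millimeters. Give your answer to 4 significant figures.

246.0 mm

1 in = 25.4 mm, so 9.687 × 25.4 = 246.0 mm.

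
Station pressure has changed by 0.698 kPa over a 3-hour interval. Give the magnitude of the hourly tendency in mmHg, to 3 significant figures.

1.75 mmHg per hour

0.698 kPa / 3 h × 7.50062 mmHg/kPa = 1.75 mmHg/h.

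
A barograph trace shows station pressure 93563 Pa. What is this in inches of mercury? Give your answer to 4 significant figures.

1 Pa = 0.0002953 inHg, so 93563 × 0.0002953 = 27.63 inHg.

27.63 inHg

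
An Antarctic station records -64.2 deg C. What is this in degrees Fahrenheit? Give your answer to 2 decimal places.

-83.56 °F

°F = °C × 9/5 + 32 = -64.2 × 1.8 + 32 = -83.56 °F.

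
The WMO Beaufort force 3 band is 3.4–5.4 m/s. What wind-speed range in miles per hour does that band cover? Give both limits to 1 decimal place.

3.4–5.4 m/s × 2.237 = 7.6–12.1 mph.

7.6 to 12.1 mph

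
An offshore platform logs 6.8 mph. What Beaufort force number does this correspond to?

6.8 mph = 3.0 m/s, which is Beaufort 2 (light breeze, 1.6–3.3 m/s).

Beaufort force 2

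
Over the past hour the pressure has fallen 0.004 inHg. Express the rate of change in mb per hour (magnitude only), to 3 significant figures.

0.135 mb per hour

0.004 inHg / 1 h × 33.8639 mb/inHg = 0.135 mb/h.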